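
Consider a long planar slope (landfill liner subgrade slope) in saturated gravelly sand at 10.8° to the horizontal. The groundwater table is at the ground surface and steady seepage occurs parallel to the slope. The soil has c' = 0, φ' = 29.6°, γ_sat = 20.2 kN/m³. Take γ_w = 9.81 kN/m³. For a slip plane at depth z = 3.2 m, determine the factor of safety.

With seepage parallel to the slope and the water table at the surface, the effective normal stress on the slip plane uses the buoyant unit weight γ' = γ_sat − γ_w while the driving shear stress uses γ_sat:
FS = [c' + γ' z cos²β tanφ'] / [γ_sat z sinβ cosβ]
(For c' = 0 this reduces to FS = (γ'/γ_sat)·tanφ'/tanβ.)
γ' = 20.2 − 9.81 = 10.39 kN/m³
Numerator = 0.0 + 10.39·3.2·cos²10.8°·tan29.6° = 0.0 + 10.39·3.2·0.9649·0.5681 = 18.224 kPa
Denominator = 20.2·3.2·sin10.8°·cos10.8° = 20.2·3.2·0.1874·0.9823 = 11.898 kPa
FS = 18.224 / 11.898 = 1.532

FS = 1.53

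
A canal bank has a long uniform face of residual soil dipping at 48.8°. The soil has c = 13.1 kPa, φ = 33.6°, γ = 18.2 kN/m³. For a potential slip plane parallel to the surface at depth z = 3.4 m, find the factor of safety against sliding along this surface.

FS = 1.01

For an infinite slope with a slip plane parallel to the surface (no pore pressure): FS = [c + γz cos²β tanφ] / [γz sinβ cosβ].
γz = 18.2·3.4 = 61.88 kN/m²
Numerator = 13.1 + 61.88·cos²48.8°·tan33.6° = 13.1 + 61.88·0.4339·0.6644 = 30.938 kPa
Denominator = 61.88·sin48.8°·cos48.8° = 61.88·0.7524·0.6587 = 30.668 kPa
FS = 30.938 / 30.668 = 1.009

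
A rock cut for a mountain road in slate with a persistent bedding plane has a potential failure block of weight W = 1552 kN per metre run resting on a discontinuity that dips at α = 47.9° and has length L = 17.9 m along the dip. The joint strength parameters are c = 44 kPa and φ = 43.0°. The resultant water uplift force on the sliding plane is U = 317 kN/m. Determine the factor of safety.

Resolving the block weight along and normal to the plane and applying the Mohr–Coulomb strength on the joint:
N' = W cosα − U = 1552·cos47.9° − 317 = 723.5 kN/m
Driving force T = W sinα = 1552·sin47.9° = 1151.5 kN/m
Resisting force R = c·L + N'·tanφ = 44·17.9 + 723.5·tan43.0° = 787.6 + 674.7 = 1462.3 kN/m
FS = R / T = 1462.3 / 1151.5 = 1.270

FS = 1.27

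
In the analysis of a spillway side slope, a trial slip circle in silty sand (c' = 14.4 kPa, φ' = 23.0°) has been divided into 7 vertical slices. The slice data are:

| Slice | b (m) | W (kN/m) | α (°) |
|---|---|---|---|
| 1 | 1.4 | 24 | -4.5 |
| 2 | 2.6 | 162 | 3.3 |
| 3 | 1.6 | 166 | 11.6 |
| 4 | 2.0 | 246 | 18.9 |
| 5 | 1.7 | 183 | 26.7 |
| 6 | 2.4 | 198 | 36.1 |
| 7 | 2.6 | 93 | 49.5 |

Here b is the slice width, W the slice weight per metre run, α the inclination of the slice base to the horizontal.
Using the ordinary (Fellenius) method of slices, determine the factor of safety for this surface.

FS = 1.66

Ordinary method of slices: FS = Σ[c'·Δl_i + (W_i cosα_i)·tanφ'] / Σ W_i sinα_i, with Δl_i = b_i / cosα_i.
Slice 1: Δl = 1.4/cos(-4.5°) = 1.404 m; N'_1 = 24·cos(-4.5°) = 23.9; c'Δl = 20.22; W sinα = -1.9
Slice 2: Δl = 2.6/cos3.3° = 2.604 m; N'_2 = 162·cos3.3° = 161.7; c'Δl = 37.50; W sinα = 9.3
Slice 3: Δl = 1.6/cos11.6° = 1.633 m; N'_3 = 166·cos11.6° = 162.6; c'Δl = 23.52; W sinα = 33.4
Slice 4: Δl = 2.0/cos18.9° = 2.114 m; N'_4 = 246·cos18.9° = 232.7; c'Δl = 30.44; W sinα = 79.7
Slice 5: Δl = 1.7/cos26.7° = 1.903 m; N'_5 = 183·cos26.7° = 163.5; c'Δl = 27.40; W sinα = 82.2
Slice 6: Δl = 2.4/cos36.1° = 2.970 m; N'_6 = 198·cos36.1° = 160.0; c'Δl = 42.77; W sinα = 116.7
Slice 7: Δl = 2.6/cos49.5° = 4.003 m; N'_7 = 93·cos49.5° = 60.4; c'Δl = 57.65; W sinα = 70.7
Σc'Δl = 239.5 kN/m; ΣN' = 964.9 kN/m; ΣW sinα = 390.1 kN/m
Resisting = 239.5 + 964.9·tan23.0° = 239.5 + 409.6 = 649.1 kN/m
FS = 649.1 / 390.1 = 1.664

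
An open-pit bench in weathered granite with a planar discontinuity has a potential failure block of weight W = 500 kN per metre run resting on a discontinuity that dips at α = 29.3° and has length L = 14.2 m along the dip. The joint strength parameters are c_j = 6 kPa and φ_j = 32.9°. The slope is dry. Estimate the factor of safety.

FS = 1.50

Resolving the block weight along and normal to the plane and applying the Mohr–Coulomb strength on the joint:
N' = W cosα = 500·cos29.3° = 436.0 kN/m
Driving force T = W sinα = 500·sin29.3° = 244.7 kN/m
Resisting force R = c_j·L + N'·tanφ_j = 6·14.2 + 436.0·tan32.9° = 85.2 + 282.1 = 367.3 kN/m
FS = R / T = 367.3 / 244.7 = 1.501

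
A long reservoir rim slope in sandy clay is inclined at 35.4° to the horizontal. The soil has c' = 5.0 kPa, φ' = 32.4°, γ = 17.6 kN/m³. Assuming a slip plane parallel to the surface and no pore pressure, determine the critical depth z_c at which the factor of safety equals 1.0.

z_c = 5.62 m

Setting FS = 1.00 in FS = [c' + γz cos²β tanφ'] / [γz sinβ cosβ] and solving for z:
z = c' / [γ cosβ (FS·sinβ − cosβ·tanφ')]
  = 5.0 / [17.6·cos35.4°·(1.00·sin35.4° − cos35.4°·tan32.4°)]
  = 5.0 / [17.6·0.8151·(1.00·0.5793 − 0.8151·0.6346)]
  = 5.0 / 0.8893 = 5.623 m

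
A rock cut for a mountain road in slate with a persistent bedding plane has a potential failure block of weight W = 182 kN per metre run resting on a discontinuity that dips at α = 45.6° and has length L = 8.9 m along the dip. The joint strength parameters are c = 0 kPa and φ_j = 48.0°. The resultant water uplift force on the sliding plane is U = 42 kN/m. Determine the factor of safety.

FS = 0.73

Resolving the block weight along and normal to the plane and applying the Mohr–Coulomb strength on the joint:
N' = W cosα − U = 182·cos45.6° − 42 = 85.3 kN/m
Driving force T = W sinα = 182·sin45.6° = 130.0 kN/m
Resisting force R = c·L + N'·tanφ_j = 0·8.9 + 85.3·tan48.0° = 0.0 + 94.8 = 94.8 kN/m
FS = R / T = 94.8 / 130.0 = 0.729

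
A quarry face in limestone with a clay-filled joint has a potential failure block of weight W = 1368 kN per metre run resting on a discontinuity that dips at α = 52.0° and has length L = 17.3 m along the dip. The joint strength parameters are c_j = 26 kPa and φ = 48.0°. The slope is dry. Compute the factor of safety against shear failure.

FS = 1.28

Resolving the block weight along and normal to the plane and applying the Mohr–Coulomb strength on the joint:
N' = W cosα = 1368·cos52.0° = 842.2 kN/m
Driving force T = W sinα = 1368·sin52.0° = 1078.0 kN/m
Resisting force R = c_j·L + N'·tanφ = 26·17.3 + 842.2·tan48.0° = 449.8 + 935.4 = 1385.2 kN/m
FS = R / T = 1385.2 / 1078.0 = 1.285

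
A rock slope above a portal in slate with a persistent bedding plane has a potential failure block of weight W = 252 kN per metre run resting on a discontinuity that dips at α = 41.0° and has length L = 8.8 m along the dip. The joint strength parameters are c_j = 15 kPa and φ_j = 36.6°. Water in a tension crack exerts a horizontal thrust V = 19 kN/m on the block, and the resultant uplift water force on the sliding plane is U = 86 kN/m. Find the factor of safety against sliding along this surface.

Resolving the block weight along and normal to the plane and applying the Mohr–Coulomb strength on the joint:
N' = W cosα − U − V sinα = 252·cos41.0° − 86 − 19·sin41.0° = 91.7 kN/m
Driving force T = W sinα + V cosα = 252·sin41.0° + 19·cos41.0° = 179.7 kN/m
Resisting force R = c_j·L + N'·tanφ_j = 15·8.8 + 91.7·tan36.6° = 132.0 + 68.1 = 200.1 kN/m
FS = R / T = 200.1 / 179.7 = 1.114

FS = 1.11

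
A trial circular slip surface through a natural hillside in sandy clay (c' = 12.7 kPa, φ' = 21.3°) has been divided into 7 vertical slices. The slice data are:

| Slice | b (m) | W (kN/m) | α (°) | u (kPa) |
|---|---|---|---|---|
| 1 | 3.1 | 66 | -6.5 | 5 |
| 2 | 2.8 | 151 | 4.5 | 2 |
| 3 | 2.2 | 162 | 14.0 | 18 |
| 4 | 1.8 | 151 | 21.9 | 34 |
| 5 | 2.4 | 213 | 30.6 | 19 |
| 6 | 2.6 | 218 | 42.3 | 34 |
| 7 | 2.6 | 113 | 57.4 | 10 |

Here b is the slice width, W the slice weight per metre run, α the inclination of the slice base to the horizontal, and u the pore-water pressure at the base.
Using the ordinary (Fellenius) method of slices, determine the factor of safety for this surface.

FS = 1.09

Ordinary method of slices: FS = Σ[c'·Δl_i + (W_i cosα_i − u_i·Δl_i)·tanφ'] / Σ W_i sinα_i, with Δl_i = b_i / cosα_i.
Slice 1: Δl = 3.1/cos(-6.5°) = 3.120 m; N'_1 = 66·cos(-6.5°) − 5·3.120 = 50.0; c'Δl = 39.62; W sinα = -7.5
Slice 2: Δl = 2.8/cos4.5° = 2.809 m; N'_2 = 151·cos4.5° − 2·2.809 = 144.9; c'Δl = 35.67; W sinα = 11.8
Slice 3: Δl = 2.2/cos14.0° = 2.267 m; N'_3 = 162·cos14.0° − 18·2.267 = 116.4; c'Δl = 28.80; W sinα = 39.2
Slice 4: Δl = 1.8/cos21.9° = 1.940 m; N'_4 = 151·cos21.9° − 34·1.940 = 74.1; c'Δl = 24.64; W sinα = 56.3
Slice 5: Δl = 2.4/cos30.6° = 2.788 m; N'_5 = 213·cos30.6° − 19·2.788 = 130.4; c'Δl = 35.41; W sinα = 108.4
Slice 6: Δl = 2.6/cos42.3° = 3.515 m; N'_6 = 218·cos42.3° − 34·3.515 = 41.7; c'Δl = 44.64; W sinα = 146.7
Slice 7: Δl = 2.6/cos57.4° = 4.826 m; N'_7 = 113·cos57.4° − 10·4.826 = 12.6; c'Δl = 61.29; W sinα = 95.2
Σc'Δl = 270.1 kN/m; ΣN' = 570.1 kN/m; ΣW sinα = 450.2 kN/m
Resisting = 270.1 + 570.1·tan21.3° = 270.1 + 222.3 = 492.3 kN/m
FS = 492.3 / 450.2 = 1.094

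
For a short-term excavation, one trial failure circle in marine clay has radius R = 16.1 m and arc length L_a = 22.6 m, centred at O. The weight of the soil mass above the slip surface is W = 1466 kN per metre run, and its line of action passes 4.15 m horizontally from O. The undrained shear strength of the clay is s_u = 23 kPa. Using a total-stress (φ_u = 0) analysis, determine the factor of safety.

FS = 1.38

Taking moments about the centre O, the resisting moment is provided by the undrained shear strength acting along the arc:
M_R = s_u·L_a·R = 23·22.60·16.1 = 8368.8 kN·m/m
M_D = W·d = 1466·4.15 = 6083.9 kN·m/m
FS = M_R / M_D = 8368.8 / 6083.9 = 1.376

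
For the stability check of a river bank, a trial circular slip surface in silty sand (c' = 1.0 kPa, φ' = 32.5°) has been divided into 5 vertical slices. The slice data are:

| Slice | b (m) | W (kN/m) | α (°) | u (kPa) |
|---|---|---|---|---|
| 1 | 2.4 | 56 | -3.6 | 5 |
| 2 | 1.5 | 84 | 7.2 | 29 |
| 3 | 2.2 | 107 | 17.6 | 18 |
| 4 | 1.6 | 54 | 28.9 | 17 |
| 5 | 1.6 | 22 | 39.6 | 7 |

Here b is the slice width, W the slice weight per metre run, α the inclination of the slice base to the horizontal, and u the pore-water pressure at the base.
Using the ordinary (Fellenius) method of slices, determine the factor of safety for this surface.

FS = 1.43

Ordinary method of slices: FS = Σ[c'·Δl_i + (W_i cosα_i − u_i·Δl_i)·tanφ'] / Σ W_i sinα_i, with Δl_i = b_i / cosα_i.
Slice 1: Δl = 2.4/cos(-3.6°) = 2.405 m; N'_1 = 56·cos(-3.6°) − 5·2.405 = 43.9; c'Δl = 2.40; W sinα = -3.5
Slice 2: Δl = 1.5/cos7.2° = 1.512 m; N'_2 = 84·cos7.2° − 29·1.512 = 39.5; c'Δl = 1.51; W sinα = 10.5
Slice 3: Δl = 2.2/cos17.6° = 2.308 m; N'_3 = 107·cos17.6° − 18·2.308 = 60.4; c'Δl = 2.31; W sinα = 32.4
Slice 4: Δl = 1.6/cos28.9° = 1.828 m; N'_4 = 54·cos28.9° − 17·1.828 = 16.2; c'Δl = 1.83; W sinα = 26.1
Slice 5: Δl = 1.6/cos39.6° = 2.077 m; N'_5 = 22·cos39.6° − 7·2.077 = 2.4; c'Δl = 2.08; W sinα = 14.0
Σc'Δl = 10.1 kN/m; ΣN' = 162.4 kN/m; ΣW sinα = 79.5 kN/m
Resisting = 10.1 + 162.4·tan32.5° = 10.1 + 103.5 = 113.6 kN/m
FS = 113.6 / 79.5 = 1.429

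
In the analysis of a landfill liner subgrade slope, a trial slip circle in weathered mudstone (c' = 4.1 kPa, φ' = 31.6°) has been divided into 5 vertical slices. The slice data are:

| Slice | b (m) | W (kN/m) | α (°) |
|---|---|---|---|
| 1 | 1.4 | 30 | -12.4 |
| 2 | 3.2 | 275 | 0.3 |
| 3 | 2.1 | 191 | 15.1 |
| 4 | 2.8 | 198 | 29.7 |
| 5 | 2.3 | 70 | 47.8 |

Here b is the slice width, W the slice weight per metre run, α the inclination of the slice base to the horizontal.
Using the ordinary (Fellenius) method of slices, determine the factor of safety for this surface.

Ordinary method of slices: FS = Σ[c'·Δl_i + (W_i cosα_i)·tanφ'] / Σ W_i sinα_i, with Δl_i = b_i / cosα_i.
Slice 1: Δl = 1.4/cos(-12.4°) = 1.433 m; N'_1 = 30·cos(-12.4°) = 29.3; c'Δl = 5.88; W sinα = -6.4
Slice 2: Δl = 3.2/cos0.3° = 3.200 m; N'_2 = 275·cos0.3° = 275.0; c'Δl = 13.12; W sinα = 1.4
Slice 3: Δl = 2.1/cos15.1° = 2.175 m; N'_3 = 191·cos15.1° = 184.4; c'Δl = 8.92; W sinα = 49.8
Slice 4: Δl = 2.8/cos29.7° = 3.223 m; N'_4 = 198·cos29.7° = 172.0; c'Δl = 13.22; W sinα = 98.1
Slice 5: Δl = 2.3/cos47.8° = 3.424 m; N'_5 = 70·cos47.8° = 47.0; c'Δl = 14.04; W sinα = 51.9
Σc'Δl = 55.2 kN/m; ΣN' = 707.7 kN/m; ΣW sinα = 194.7 kN/m
Resisting = 55.2 + 707.7·tan31.6° = 55.2 + 435.4 = 490.6 kN/m
FS = 490.6 / 194.7 = 2.519

FS = 2.52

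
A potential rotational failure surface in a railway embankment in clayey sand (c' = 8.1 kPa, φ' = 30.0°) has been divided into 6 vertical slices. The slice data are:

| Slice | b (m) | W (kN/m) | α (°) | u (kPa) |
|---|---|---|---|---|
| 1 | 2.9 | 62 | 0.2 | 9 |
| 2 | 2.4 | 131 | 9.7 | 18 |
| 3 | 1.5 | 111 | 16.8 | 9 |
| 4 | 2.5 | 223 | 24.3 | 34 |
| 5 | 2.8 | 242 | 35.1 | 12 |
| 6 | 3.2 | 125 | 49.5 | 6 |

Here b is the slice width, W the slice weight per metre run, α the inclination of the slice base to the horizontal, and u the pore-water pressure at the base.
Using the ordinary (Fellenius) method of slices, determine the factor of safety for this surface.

Ordinary method of slices: FS = Σ[c'·Δl_i + (W_i cosα_i − u_i·Δl_i)·tanφ'] / Σ W_i sinα_i, with Δl_i = b_i / cosα_i.
Slice 1: Δl = 2.9/cos0.2° = 2.900 m; N'_1 = 62·cos0.2° − 9·2.900 = 35.9; c'Δl = 23.49; W sinα = 0.2
Slice 2: Δl = 2.4/cos9.7° = 2.435 m; N'_2 = 131·cos9.7° − 18·2.435 = 85.3; c'Δl = 19.72; W sinα = 22.1
Slice 3: Δl = 1.5/cos16.8° = 1.567 m; N'_3 = 111·cos16.8° − 9·1.567 = 92.2; c'Δl = 12.69; W sinα = 32.1
Slice 4: Δl = 2.5/cos24.3° = 2.743 m; N'_4 = 223·cos24.3° − 34·2.743 = 110.0; c'Δl = 22.22; W sinα = 91.8
Slice 5: Δl = 2.8/cos35.1° = 3.422 m; N'_5 = 242·cos35.1° − 12·3.422 = 156.9; c'Δl = 27.72; W sinα = 139.2
Slice 6: Δl = 3.2/cos49.5° = 4.927 m; N'_6 = 125·cos49.5° − 6·4.927 = 51.6; c'Δl = 39.91; W sinα = 95.1
Σc'Δl = 145.8 kN/m; ΣN' = 531.9 kN/m; ΣW sinα = 380.3 kN/m
Resisting = 145.8 + 531.9·tan30.0° = 145.8 + 307.1 = 452.8 kN/m
FS = 452.8 / 380.3 = 1.191

FS = 1.19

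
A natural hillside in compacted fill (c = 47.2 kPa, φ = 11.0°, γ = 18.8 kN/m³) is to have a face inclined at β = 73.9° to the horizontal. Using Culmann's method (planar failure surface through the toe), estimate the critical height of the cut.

Culmann's analysis gives the critical failure plane at α_cr = (β + φ)/2 = (73.9 + 11.0)/2 = 42.5°, and the critical height
H_c = (4c/γ) · sinβ cosφ / [1 − cos(β − φ)]
    = (4·47.2/18.8) · sin73.9°·cos11.0° / [1 − cos(62.9°)]
    = 10.043 · 0.9608·0.9816 / [1 − 0.4555]
    = 10.043 · 0.9431 / 0.5445
    = 17.40 m

H_c = 17.40 m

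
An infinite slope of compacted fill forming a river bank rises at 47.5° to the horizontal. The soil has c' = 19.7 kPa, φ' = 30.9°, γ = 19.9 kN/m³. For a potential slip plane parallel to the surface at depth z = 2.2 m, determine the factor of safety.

For an infinite slope with a slip plane parallel to the surface (no pore pressure): FS = [c' + γz cos²β tanφ'] / [γz sinβ cosβ].
γz = 19.9·2.2 = 43.78 kN/m²
Numerator = 19.7 + 43.78·cos²47.5°·tan30.9° = 19.7 + 43.78·0.4564·0.5985 = 31.659 kPa
Denominator = 43.78·sin47.5°·cos47.5° = 43.78·0.7373·0.6756 = 21.807 kPa
FS = 31.659 / 21.807 = 1.452

FS = 1.45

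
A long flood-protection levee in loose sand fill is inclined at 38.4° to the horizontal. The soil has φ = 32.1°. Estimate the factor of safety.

FS = 0.79

For a dry cohesionless infinite slope the factor of safety is FS = tanφ / tanβ.
FS = tan32.1° / tan38.4° = 0.6273 / 0.7926 = 0.791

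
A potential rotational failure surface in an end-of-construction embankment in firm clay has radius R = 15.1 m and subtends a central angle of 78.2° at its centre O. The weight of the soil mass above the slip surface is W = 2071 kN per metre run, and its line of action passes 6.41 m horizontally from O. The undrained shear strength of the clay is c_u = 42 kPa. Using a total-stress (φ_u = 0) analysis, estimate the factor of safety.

FS = 0.98

Taking moments about the centre O, the resisting moment is provided by the undrained shear strength acting along the arc:
Arc length L_a = R·θ = 15.1·(78.2°·π/180) = 15.1·1.3648 = 20.61 m
M_R = c_u·L_a·R = 42·20.61·15.1 = 13070.4 kN·m/m
M_D = W·d = 2071·6.41 = 13275.1 kN·m/m
FS = M_R / M_D = 13070.4 / 13275.1 = 0.985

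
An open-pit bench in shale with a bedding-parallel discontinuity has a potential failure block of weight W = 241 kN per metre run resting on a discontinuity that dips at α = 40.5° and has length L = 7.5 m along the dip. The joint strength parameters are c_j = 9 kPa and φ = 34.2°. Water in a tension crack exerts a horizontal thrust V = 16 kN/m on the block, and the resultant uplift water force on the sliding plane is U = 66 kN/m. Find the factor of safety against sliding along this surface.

Resolving the block weight along and normal to the plane and applying the Mohr–Coulomb strength on the joint:
N' = W cosα − U − V sinα = 241·cos40.5° − 66 − 16·sin40.5° = 106.9 kN/m
Driving force T = W sinα + V cosα = 241·sin40.5° + 16·cos40.5° = 168.7 kN/m
Resisting force R = c_j·L + N'·tanφ = 9·7.5 + 106.9·tan34.2° = 67.5 + 72.6 = 140.1 kN/m
FS = R / T = 140.1 / 168.7 = 0.831

FS = 0.83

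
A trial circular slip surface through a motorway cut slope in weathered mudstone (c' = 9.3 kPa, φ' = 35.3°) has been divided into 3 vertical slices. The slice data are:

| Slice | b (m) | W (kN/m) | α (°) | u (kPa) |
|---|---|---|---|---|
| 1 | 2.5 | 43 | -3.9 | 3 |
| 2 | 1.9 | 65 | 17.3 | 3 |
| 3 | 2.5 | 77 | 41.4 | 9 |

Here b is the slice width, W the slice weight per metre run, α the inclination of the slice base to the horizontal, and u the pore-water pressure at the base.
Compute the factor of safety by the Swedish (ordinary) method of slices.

FS = 2.34

Ordinary method of slices: FS = Σ[c'·Δl_i + (W_i cosα_i − u_i·Δl_i)·tanφ'] / Σ W_i sinα_i, with Δl_i = b_i / cosα_i.
Slice 1: Δl = 2.5/cos(-3.9°) = 2.506 m; N'_1 = 43·cos(-3.9°) − 3·2.506 = 35.4; c'Δl = 23.30; W sinα = -2.9
Slice 2: Δl = 1.9/cos17.3° = 1.990 m; N'_2 = 65·cos17.3° − 3·1.990 = 56.1; c'Δl = 18.51; W sinα = 19.3
Slice 3: Δl = 2.5/cos41.4° = 3.333 m; N'_3 = 77·cos41.4° − 9·3.333 = 27.8; c'Δl = 31.00; W sinα = 50.9
Σc'Δl = 72.8 kN/m; ΣN' = 119.2 kN/m; ΣW sinα = 67.3 kN/m
Resisting = 72.8 + 119.2·tan35.3° = 72.8 + 84.4 = 157.2 kN/m
FS = 157.2 / 67.3 = 2.335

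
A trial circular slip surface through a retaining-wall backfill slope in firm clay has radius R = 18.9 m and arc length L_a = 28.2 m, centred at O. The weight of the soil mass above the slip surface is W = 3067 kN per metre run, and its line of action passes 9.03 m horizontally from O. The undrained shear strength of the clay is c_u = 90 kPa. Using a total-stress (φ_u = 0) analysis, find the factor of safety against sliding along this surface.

FS = 1.73

Taking moments about the centre O, the resisting moment is provided by the undrained shear strength acting along the arc:
M_R = c_u·L_a·R = 90·28.20·18.9 = 47968.2 kN·m/m
M_D = W·d = 3067·9.03 = 27695.0 kN·m/m
FS = M_R / M_D = 47968.2 / 27695.0 = 1.732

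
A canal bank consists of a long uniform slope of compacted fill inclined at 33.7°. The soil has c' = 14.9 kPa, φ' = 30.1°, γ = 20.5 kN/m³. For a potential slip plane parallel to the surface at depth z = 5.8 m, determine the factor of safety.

For an infinite slope with a slip plane parallel to the surface (no pore pressure): FS = [c' + γz cos²β tanφ'] / [γz sinβ cosβ].
γz = 20.5·5.8 = 118.90 kN/m²
Numerator = 14.9 + 118.90·cos²33.7°·tan30.1° = 14.9 + 118.90·0.6921·0.5797 = 62.606 kPa
Denominator = 118.90·sin33.7°·cos33.7° = 118.90·0.5548·0.8320 = 54.885 kPa
FS = 62.606 / 54.885 = 1.141

FS = 1.14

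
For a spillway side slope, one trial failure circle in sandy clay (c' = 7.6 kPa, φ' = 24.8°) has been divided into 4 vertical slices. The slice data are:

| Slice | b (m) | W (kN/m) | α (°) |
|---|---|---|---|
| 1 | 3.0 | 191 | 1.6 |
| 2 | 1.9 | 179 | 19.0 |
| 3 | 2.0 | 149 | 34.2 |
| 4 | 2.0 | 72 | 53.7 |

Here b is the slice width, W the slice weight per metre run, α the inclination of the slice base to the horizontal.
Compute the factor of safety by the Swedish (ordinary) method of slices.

FS = 1.58

Ordinary method of slices: FS = Σ[c'·Δl_i + (W_i cosα_i)·tanφ'] / Σ W_i sinα_i, with Δl_i = b_i / cosα_i.
Slice 1: Δl = 3.0/cos1.6° = 3.001 m; N'_1 = 191·cos1.6° = 190.9; c'Δl = 22.81; W sinα = 5.3
Slice 2: Δl = 1.9/cos19.0° = 2.009 m; N'_2 = 179·cos19.0° = 169.2; c'Δl = 15.27; W sinα = 58.3
Slice 3: Δl = 2.0/cos34.2° = 2.418 m; N'_3 = 149·cos34.2° = 123.2; c'Δl = 18.38; W sinα = 83.8
Slice 4: Δl = 2.0/cos53.7° = 3.378 m; N'_4 = 72·cos53.7° = 42.6; c'Δl = 25.68; W sinα = 58.0
Σc'Δl = 82.1 kN/m; ΣN' = 526.0 kN/m; ΣW sinα = 205.4 kN/m
Resisting = 82.1 + 526.0·tan24.8° = 82.1 + 243.1 = 325.2 kN/m
FS = 325.2 / 205.4 = 1.583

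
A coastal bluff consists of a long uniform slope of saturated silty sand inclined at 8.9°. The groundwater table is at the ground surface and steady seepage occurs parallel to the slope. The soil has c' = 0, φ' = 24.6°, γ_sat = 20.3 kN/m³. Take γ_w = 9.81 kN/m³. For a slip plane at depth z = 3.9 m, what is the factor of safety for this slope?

With seepage parallel to the slope and the water table at the surface, the effective normal stress on the slip plane uses the buoyant unit weight γ' = γ_sat − γ_w while the driving shear stress uses γ_sat:
FS = [c' + γ' z cos²β tanφ'] / [γ_sat z sinβ cosβ]
(For c' = 0 this reduces to FS = (γ'/γ_sat)·tanφ'/tanβ.)
γ' = 20.3 − 9.81 = 10.49 kN/m³
Numerator = 0.0 + 10.49·3.9·cos²8.9°·tan24.6° = 0.0 + 10.49·3.9·0.9761·0.4578 = 18.282 kPa
Denominator = 20.3·3.9·sin8.9°·cos8.9° = 20.3·3.9·0.1547·0.9880 = 12.101 kPa
FS = 18.282 / 12.101 = 1.511

FS = 1.51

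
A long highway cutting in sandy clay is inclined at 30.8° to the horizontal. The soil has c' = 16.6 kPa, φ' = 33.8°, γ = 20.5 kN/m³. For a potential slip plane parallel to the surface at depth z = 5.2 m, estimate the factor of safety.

For an infinite slope with a slip plane parallel to the surface (no pore pressure): FS = [c' + γz cos²β tanφ'] / [γz sinβ cosβ].
γz = 20.5·5.2 = 106.60 kN/m²
Numerator = 16.6 + 106.60·cos²30.8°·tan33.8° = 16.6 + 106.60·0.7378·0.6694 = 69.252 kPa
Denominator = 106.60·sin30.8°·cos30.8° = 106.60·0.5120·0.8590 = 46.885 kPa
FS = 69.252 / 46.885 = 1.477

FS = 1.48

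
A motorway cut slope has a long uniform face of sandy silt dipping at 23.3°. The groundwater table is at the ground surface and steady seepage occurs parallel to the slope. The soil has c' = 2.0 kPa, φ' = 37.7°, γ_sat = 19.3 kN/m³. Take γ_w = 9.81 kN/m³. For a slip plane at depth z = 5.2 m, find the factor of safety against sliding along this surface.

With seepage parallel to the slope and the water table at the surface, the effective normal stress on the slip plane uses the buoyant unit weight γ' = γ_sat − γ_w while the driving shear stress uses γ_sat:
FS = [c' + γ' z cos²β tanφ'] / [γ_sat z sinβ cosβ]
γ' = 19.3 − 9.81 = 9.49 kN/m³
Numerator = 2.0 + 9.49·5.2·cos²23.3°·tan37.7° = 2.0 + 9.49·5.2·0.8435·0.7729 = 34.173 kPa
Denominator = 19.3·5.2·sin23.3°·cos23.3° = 19.3·5.2·0.3955·0.9184 = 36.460 kPa
FS = 34.173 / 36.460 = 0.937

FS = 0.94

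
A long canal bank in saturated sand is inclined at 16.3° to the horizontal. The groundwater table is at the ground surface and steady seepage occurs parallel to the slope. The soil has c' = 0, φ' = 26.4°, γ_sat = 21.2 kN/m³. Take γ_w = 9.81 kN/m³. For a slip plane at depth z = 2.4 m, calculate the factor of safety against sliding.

With seepage parallel to the slope and the water table at the surface, the effective normal stress on the slip plane uses the buoyant unit weight γ' = γ_sat − γ_w while the driving shear stress uses γ_sat:
FS = [c' + γ' z cos²β tanφ'] / [γ_sat z sinβ cosβ]
(For c' = 0 this reduces to FS = (γ'/γ_sat)·tanφ'/tanβ.)
γ' = 21.2 − 9.81 = 11.39 kN/m³
Numerator = 0.0 + 11.39·2.4·cos²16.3°·tan26.4° = 0.0 + 11.39·2.4·0.9212·0.4964 = 12.501 kPa
Denominator = 21.2·2.4·sin16.3°·cos16.3° = 21.2·2.4·0.2807·0.9598 = 13.706 kPa
FS = 12.501 / 13.706 = 0.912

FS = 0.91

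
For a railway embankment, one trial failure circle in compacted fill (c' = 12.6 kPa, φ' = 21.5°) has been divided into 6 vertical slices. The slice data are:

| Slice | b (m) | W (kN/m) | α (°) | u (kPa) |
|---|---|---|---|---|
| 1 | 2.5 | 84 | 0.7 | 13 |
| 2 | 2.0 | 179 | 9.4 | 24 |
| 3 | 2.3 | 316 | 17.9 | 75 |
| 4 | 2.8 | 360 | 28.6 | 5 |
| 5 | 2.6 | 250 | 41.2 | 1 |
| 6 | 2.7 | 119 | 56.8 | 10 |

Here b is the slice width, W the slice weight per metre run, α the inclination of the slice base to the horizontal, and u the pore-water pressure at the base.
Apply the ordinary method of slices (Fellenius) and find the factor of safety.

Ordinary method of slices: FS = Σ[c'·Δl_i + (W_i cosα_i − u_i·Δl_i)·tanφ'] / Σ W_i sinα_i, with Δl_i = b_i / cosα_i.
Slice 1: Δl = 2.5/cos0.7° = 2.500 m; N'_1 = 84·cos0.7° − 13·2.500 = 51.5; c'Δl = 31.50; W sinα = 1.0
Slice 2: Δl = 2.0/cos9.4° = 2.027 m; N'_2 = 179·cos9.4° − 24·2.027 = 127.9; c'Δl = 25.54; W sinα = 29.2
Slice 3: Δl = 2.3/cos17.9° = 2.417 m; N'_3 = 316·cos17.9° − 75·2.417 = 119.4; c'Δl = 30.45; W sinα = 97.1
Slice 4: Δl = 2.8/cos28.6° = 3.189 m; N'_4 = 360·cos28.6° − 5·3.189 = 300.1; c'Δl = 40.18; W sinα = 172.3
Slice 5: Δl = 2.6/cos41.2° = 3.456 m; N'_5 = 250·cos41.2° − 1·3.456 = 184.6; c'Δl = 43.54; W sinα = 164.7
Slice 6: Δl = 2.7/cos56.8° = 4.931 m; N'_6 = 119·cos56.8° − 10·4.931 = 15.9; c'Δl = 62.13; W sinα = 99.6
Σc'Δl = 233.4 kN/m; ΣN' = 799.5 kN/m; ΣW sinα = 564.0 kN/m
Resisting = 233.4 + 799.5·tan21.5° = 233.4 + 314.9 = 548.3 kN/m
FS = 548.3 / 564.0 = 0.972

FS = 0.97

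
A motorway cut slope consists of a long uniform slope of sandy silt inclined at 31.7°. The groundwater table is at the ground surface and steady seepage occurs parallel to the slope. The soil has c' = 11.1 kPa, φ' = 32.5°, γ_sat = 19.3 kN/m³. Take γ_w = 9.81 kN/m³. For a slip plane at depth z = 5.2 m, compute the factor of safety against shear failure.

With seepage parallel to the slope and the water table at the surface, the effective normal stress on the slip plane uses the buoyant unit weight γ' = γ_sat − γ_w while the driving shear stress uses γ_sat:
FS = [c' + γ' z cos²β tanφ'] / [γ_sat z sinβ cosβ]
γ' = 19.3 − 9.81 = 9.49 kN/m³
Numerator = 11.1 + 9.49·5.2·cos²31.7°·tan32.5° = 11.1 + 9.49·5.2·0.7239·0.6371 = 33.857 kPa
Denominator = 19.3·5.2·sin31.7°·cos31.7° = 19.3·5.2·0.5255·0.8508 = 44.869 kPa
FS = 33.857 / 44.869 = 0.755

FS = 0.75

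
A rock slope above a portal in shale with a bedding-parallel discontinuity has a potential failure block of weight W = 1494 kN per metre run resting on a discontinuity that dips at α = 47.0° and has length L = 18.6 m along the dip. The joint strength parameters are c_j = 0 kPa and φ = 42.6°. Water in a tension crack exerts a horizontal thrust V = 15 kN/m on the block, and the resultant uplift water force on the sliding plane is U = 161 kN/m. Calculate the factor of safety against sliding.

Resolving the block weight along and normal to the plane and applying the Mohr–Coulomb strength on the joint:
N' = W cosα − U − V sinα = 1494·cos47.0° − 161 − 15·sin47.0° = 846.9 kN/m
Driving force T = W sinα + V cosα = 1494·sin47.0° + 15·cos47.0° = 1102.9 kN/m
Resisting force R = c_j·L + N'·tanφ = 0·18.6 + 846.9·tan42.6° = 0.0 + 778.8 = 778.8 kN/m
FS = R / T = 778.8 / 1102.9 = 0.706

FS = 0.71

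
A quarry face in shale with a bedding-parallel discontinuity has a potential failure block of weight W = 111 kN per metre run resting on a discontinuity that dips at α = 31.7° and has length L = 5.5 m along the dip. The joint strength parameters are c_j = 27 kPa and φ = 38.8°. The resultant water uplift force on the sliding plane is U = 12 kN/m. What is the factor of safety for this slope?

Resolving the block weight along and normal to the plane and applying the Mohr–Coulomb strength on the joint:
N' = W cosα − U = 111·cos31.7° − 12 = 82.4 kN/m
Driving force T = W sinα = 111·sin31.7° = 58.3 kN/m
Resisting force R = c_j·L + N'·tanφ = 27·5.5 + 82.4·tan38.8° = 148.5 + 66.3 = 214.8 kN/m
FS = R / T = 214.8 / 58.3 = 3.682

FS = 3.68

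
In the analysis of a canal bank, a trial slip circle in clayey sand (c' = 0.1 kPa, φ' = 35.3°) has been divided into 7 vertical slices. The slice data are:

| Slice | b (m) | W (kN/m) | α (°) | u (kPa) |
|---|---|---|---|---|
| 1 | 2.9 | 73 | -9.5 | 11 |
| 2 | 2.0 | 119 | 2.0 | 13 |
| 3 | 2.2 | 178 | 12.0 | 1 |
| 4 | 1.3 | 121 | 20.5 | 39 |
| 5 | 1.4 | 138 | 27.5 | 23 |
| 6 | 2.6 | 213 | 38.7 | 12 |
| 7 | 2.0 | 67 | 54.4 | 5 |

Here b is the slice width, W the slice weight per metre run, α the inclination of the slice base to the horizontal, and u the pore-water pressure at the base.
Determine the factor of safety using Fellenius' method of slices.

Ordinary method of slices: FS = Σ[c'·Δl_i + (W_i cosα_i − u_i·Δl_i)·tanφ'] / Σ W_i sinα_i, with Δl_i = b_i / cosα_i.
Slice 1: Δl = 2.9/cos(-9.5°) = 2.940 m; N'_1 = 73·cos(-9.5°) − 11·2.940 = 39.7; c'Δl = 0.29; W sinα = -12.0
Slice 2: Δl = 2.0/cos2.0° = 2.001 m; N'_2 = 119·cos2.0° − 13·2.001 = 92.9; c'Δl = 0.20; W sinα = 4.2
Slice 3: Δl = 2.2/cos12.0° = 2.249 m; N'_3 = 178·cos12.0° − 1·2.249 = 171.9; c'Δl = 0.22; W sinα = 37.0
Slice 4: Δl = 1.3/cos20.5° = 1.388 m; N'_4 = 121·cos20.5° − 39·1.388 = 59.2; c'Δl = 0.14; W sinα = 42.4
Slice 5: Δl = 1.4/cos27.5° = 1.578 m; N'_5 = 138·cos27.5° − 23·1.578 = 86.1; c'Δl = 0.16; W sinα = 63.7
Slice 6: Δl = 2.6/cos38.7° = 3.331 m; N'_6 = 213·cos38.7° − 12·3.331 = 126.3; c'Δl = 0.33; W sinα = 133.2
Slice 7: Δl = 2.0/cos54.4° = 3.436 m; N'_7 = 67·cos54.4° − 5·3.436 = 21.8; c'Δl = 0.34; W sinα = 54.5
Σc'Δl = 1.7 kN/m; ΣN' = 597.8 kN/m; ΣW sinα = 322.9 kN/m
Resisting = 1.7 + 597.8·tan35.3° = 1.7 + 423.3 = 425.0 kN/m
FS = 425.0 / 322.9 = 1.316

FS = 1.32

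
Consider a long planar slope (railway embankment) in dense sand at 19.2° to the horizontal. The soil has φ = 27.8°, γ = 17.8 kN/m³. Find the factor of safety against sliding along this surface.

FS = 1.51

For a dry cohesionless infinite slope the factor of safety is FS = tanφ / tanβ.
FS = tan27.8° / tan19.2° = 0.5272 / 0.3482 = 1.514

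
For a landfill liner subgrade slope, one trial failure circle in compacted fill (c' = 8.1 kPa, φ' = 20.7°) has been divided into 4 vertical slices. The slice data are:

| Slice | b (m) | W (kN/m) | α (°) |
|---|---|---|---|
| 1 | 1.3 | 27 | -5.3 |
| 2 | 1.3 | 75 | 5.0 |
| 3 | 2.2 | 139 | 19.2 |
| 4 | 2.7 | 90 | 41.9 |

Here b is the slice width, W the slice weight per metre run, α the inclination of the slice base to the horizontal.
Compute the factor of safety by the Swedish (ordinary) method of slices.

FS = 1.66

Ordinary method of slices: FS = Σ[c'·Δl_i + (W_i cosα_i)·tanφ'] / Σ W_i sinα_i, with Δl_i = b_i / cosα_i.
Slice 1: Δl = 1.3/cos(-5.3°) = 1.306 m; N'_1 = 27·cos(-5.3°) = 26.9; c'Δl = 10.58; W sinα = -2.5
Slice 2: Δl = 1.3/cos5.0° = 1.305 m; N'_2 = 75·cos5.0° = 74.7; c'Δl = 10.57; W sinα = 6.5
Slice 3: Δl = 2.2/cos19.2° = 2.330 m; N'_3 = 139·cos19.2° = 131.3; c'Δl = 18.87; W sinα = 45.7
Slice 4: Δl = 2.7/cos41.9° = 3.628 m; N'_4 = 90·cos41.9° = 67.0; c'Δl = 29.38; W sinα = 60.1
Σc'Δl = 69.4 kN/m; ΣN' = 299.9 kN/m; ΣW sinα = 109.9 kN/m
Resisting = 69.4 + 299.9·tan20.7° = 69.4 + 113.3 = 182.7 kN/m
FS = 182.7 / 109.9 = 1.663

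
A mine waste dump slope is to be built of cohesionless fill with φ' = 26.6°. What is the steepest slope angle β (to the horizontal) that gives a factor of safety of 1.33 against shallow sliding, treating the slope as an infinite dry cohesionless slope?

For an infinite dry cohesionless slope FS = tanφ'/tanβ, so tanβ = tanφ' / FS.
tanβ = tan26.6° / 1.33 = 0.5008 / 1.33 = 0.3765
β = arctan(0.3765) = 20.63°

β = 20.6°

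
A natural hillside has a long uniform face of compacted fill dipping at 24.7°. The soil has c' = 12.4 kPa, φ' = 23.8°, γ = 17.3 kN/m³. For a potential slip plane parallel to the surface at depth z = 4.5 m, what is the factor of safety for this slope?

For an infinite slope with a slip plane parallel to the surface (no pore pressure): FS = [c' + γz cos²β tanφ'] / [γz sinβ cosβ].
γz = 17.3·4.5 = 77.85 kN/m²
Numerator = 12.4 + 77.85·cos²24.7°·tan23.8° = 12.4 + 77.85·0.8254·0.4411 = 40.740 kPa
Denominator = 77.85·sin24.7°·cos24.7° = 77.85·0.4179·0.9085 = 29.555 kPa
FS = 40.740 / 29.555 = 1.378

FS = 1.38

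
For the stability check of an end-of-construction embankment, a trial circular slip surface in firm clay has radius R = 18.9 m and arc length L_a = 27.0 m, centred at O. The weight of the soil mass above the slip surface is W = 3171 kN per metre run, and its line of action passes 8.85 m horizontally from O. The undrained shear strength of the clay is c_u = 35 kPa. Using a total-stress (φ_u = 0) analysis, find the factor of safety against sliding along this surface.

Taking moments about the centre O, the resisting moment is provided by the undrained shear strength acting along the arc:
M_R = c_u·L_a·R = 35·27.00·18.9 = 17860.5 kN·m/m
M_D = W·d = 3171·8.85 = 28063.3 kN·m/m
FS = M_R / M_D = 17860.5 / 28063.3 = 0.636

FS = 0.64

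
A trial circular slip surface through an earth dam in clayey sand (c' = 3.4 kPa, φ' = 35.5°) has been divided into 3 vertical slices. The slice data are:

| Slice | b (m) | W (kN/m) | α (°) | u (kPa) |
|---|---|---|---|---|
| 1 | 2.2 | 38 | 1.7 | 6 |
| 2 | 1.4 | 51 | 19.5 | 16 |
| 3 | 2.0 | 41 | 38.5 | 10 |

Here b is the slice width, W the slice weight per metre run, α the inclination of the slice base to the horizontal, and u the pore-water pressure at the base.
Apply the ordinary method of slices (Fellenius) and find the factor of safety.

Ordinary method of slices: FS = Σ[c'·Δl_i + (W_i cosα_i − u_i·Δl_i)·tanφ'] / Σ W_i sinα_i, with Δl_i = b_i / cosα_i.
Slice 1: Δl = 2.2/cos1.7° = 2.201 m; N'_1 = 38·cos1.7° − 6·2.201 = 24.8; c'Δl = 7.48; W sinα = 1.1
Slice 2: Δl = 1.4/cos19.5° = 1.485 m; N'_2 = 51·cos19.5° − 16·1.485 = 24.3; c'Δl = 5.05; W sinα = 17.0
Slice 3: Δl = 2.0/cos38.5° = 2.556 m; N'_3 = 41·cos38.5° − 10·2.556 = 6.5; c'Δl = 8.69; W sinα = 25.5
Σc'Δl = 21.2 kN/m; ΣN' = 55.6 kN/m; ΣW sinα = 43.7 kN/m
Resisting = 21.2 + 55.6·tan35.5° = 21.2 + 39.7 = 60.9 kN/m
FS = 60.9 / 43.7 = 1.394

FS = 1.39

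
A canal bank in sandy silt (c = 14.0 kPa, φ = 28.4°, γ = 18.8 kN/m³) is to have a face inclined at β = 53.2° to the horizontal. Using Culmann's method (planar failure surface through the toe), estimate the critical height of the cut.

Culmann's analysis gives the critical failure plane at α_cr = (β + φ)/2 = (53.2 + 28.4)/2 = 40.8°, and the critical height
H_c = (4c/γ) · sinβ cosφ / [1 − cos(β − φ)]
    = (4·14.0/18.8) · sin53.2°·cos28.4° / [1 − cos(24.8°)]
    = 2.979 · 0.8007·0.8796 / [1 − 0.9078]
    = 2.979 · 0.7044 / 0.0922
    = 22.75 m

H_c = 22.75 m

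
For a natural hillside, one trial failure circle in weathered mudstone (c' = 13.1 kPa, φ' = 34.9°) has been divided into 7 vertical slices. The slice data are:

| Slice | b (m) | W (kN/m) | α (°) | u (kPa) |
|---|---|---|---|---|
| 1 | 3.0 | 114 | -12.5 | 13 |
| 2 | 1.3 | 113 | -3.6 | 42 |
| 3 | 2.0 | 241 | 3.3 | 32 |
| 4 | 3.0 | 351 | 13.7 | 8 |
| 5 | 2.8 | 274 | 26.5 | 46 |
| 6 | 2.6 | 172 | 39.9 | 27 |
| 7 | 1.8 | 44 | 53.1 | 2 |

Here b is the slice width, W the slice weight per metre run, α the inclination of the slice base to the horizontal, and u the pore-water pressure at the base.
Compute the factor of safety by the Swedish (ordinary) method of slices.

FS = 2.39

Ordinary method of slices: FS = Σ[c'·Δl_i + (W_i cosα_i − u_i·Δl_i)·tanφ'] / Σ W_i sinα_i, with Δl_i = b_i / cosα_i.
Slice 1: Δl = 3.0/cos(-12.5°) = 3.073 m; N'_1 = 114·cos(-12.5°) − 13·3.073 = 71.4; c'Δl = 40.25; W sinα = -24.7
Slice 2: Δl = 1.3/cos(-3.6°) = 1.303 m; N'_2 = 113·cos(-3.6°) − 42·1.303 = 58.1; c'Δl = 17.06; W sinα = -7.1
Slice 3: Δl = 2.0/cos3.3° = 2.003 m; N'_3 = 241·cos3.3° − 32·2.003 = 176.5; c'Δl = 26.24; W sinα = 13.9
Slice 4: Δl = 3.0/cos13.7° = 3.088 m; N'_4 = 351·cos13.7° − 8·3.088 = 316.3; c'Δl = 40.45; W sinα = 83.1
Slice 5: Δl = 2.8/cos26.5° = 3.129 m; N'_5 = 274·cos26.5° − 46·3.129 = 101.3; c'Δl = 40.99; W sinα = 122.3
Slice 6: Δl = 2.6/cos39.9° = 3.389 m; N'_6 = 172·cos39.9° − 27·3.389 = 40.4; c'Δl = 44.40; W sinα = 110.3
Slice 7: Δl = 1.8/cos53.1° = 2.998 m; N'_7 = 44·cos53.1° − 2·2.998 = 20.4; c'Δl = 39.27; W sinα = 35.2
Σc'Δl = 248.7 kN/m; ΣN' = 784.4 kN/m; ΣW sinα = 333.0 kN/m
Resisting = 248.7 + 784.4·tan34.9° = 248.7 + 547.2 = 795.9 kN/m
FS = 795.9 / 333.0 = 2.390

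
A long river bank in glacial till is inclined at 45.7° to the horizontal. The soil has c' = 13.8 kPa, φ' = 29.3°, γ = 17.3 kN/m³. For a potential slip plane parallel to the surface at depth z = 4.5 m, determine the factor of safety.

For an infinite slope with a slip plane parallel to the surface (no pore pressure): FS = [c' + γz cos²β tanφ'] / [γz sinβ cosβ].
γz = 17.3·4.5 = 77.85 kN/m²
Numerator = 13.8 + 77.85·cos²45.7°·tan29.3° = 13.8 + 77.85·0.4878·0.5612 = 35.110 kPa
Denominator = 77.85·sin45.7°·cos45.7° = 77.85·0.7157·0.6984 = 38.913 kPa
FS = 35.110 / 38.913 = 0.902

FS = 0.90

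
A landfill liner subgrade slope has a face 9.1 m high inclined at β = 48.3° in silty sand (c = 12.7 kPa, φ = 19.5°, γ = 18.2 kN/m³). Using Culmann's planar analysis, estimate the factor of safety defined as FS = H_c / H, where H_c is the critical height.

H_c = (4c/γ) · sinβ cosφ / [1 − cos(β − φ)]
    = (4·12.7/18.2) · sin48.3°·cos19.5° / [1 − cos28.8°]
    = 2.791 · 0.7038 / 0.1237 = 15.88 m
FS = H_c / H = 15.88 / 9.1 = 1.745

FS = 1.75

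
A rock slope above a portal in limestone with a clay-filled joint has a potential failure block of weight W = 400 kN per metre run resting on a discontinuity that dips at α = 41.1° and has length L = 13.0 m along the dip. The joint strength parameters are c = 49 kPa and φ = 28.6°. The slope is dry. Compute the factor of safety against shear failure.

FS = 3.05

Resolving the block weight along and normal to the plane and applying the Mohr–Coulomb strength on the joint:
N' = W cosα = 400·cos41.1° = 301.4 kN/m
Driving force T = W sinα = 400·sin41.1° = 263.0 kN/m
Resisting force R = c·L + N'·tanφ = 49·13.0 + 301.4·tan28.6° = 637.0 + 164.3 = 801.3 kN/m
FS = R / T = 801.3 / 263.0 = 3.048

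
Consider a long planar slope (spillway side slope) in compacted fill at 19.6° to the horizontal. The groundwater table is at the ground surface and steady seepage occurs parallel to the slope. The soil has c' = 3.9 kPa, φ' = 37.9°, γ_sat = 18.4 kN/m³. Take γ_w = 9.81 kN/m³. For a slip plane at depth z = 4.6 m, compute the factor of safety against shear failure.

FS = 1.17

With seepage parallel to the slope and the water table at the surface, the effective normal stress on the slip plane uses the buoyant unit weight γ' = γ_sat − γ_w while the driving shear stress uses γ_sat:
FS = [c' + γ' z cos²β tanφ'] / [γ_sat z sinβ cosβ]
γ' = 18.4 − 9.81 = 8.59 kN/m³
Numerator = 3.9 + 8.59·4.6·cos²19.6°·tan37.9° = 3.9 + 8.59·4.6·0.8875·0.7785 = 31.199 kPa
Denominator = 18.4·4.6·sin19.6°·cos19.6° = 18.4·4.6·0.3355·0.9421 = 26.747 kPa
FS = 31.199 / 26.747 = 1.166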